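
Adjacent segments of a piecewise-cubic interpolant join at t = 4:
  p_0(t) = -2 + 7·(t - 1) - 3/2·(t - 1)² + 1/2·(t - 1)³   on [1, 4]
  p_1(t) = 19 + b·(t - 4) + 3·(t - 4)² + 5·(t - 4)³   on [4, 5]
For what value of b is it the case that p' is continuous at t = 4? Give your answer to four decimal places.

11.5000

p_0'(t) = 7 - 3·(t - 1) + 3/2·(t - 1)², so p_0'(4) = 23/2. On the right, p_1'(4) = b, so b = 23/2.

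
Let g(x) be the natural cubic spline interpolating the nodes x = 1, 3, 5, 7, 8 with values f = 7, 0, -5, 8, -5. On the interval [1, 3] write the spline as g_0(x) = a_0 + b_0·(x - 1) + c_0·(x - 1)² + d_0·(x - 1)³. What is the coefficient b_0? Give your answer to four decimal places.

Write σ_i for g''(x_i). With h_i = 2, 2, 2, 1 and divided differences Δ_i = -7/2, -5/2, 13/2, -13, the continuity of g' gives the tridiagonal system
  2·σ_0 + 8·σ_1 + 2·σ_2 = 6(Δ_1 - Δ_0) = 6
  2·σ_1 + 8·σ_2 + 2·σ_3 = 6(Δ_2 - Δ_1) = 54
  2·σ_2 + 6·σ_3 + 1·σ_4 = 6(Δ_3 - Δ_2) = -117
Natural end conditions: σ_0 = σ_4 = 0.
Forward elimination and back-substitution give σ_0 = 0, σ_1 = -213/82, σ_2 = 549/41, σ_3 = -1965/82, σ_4 = 0.
On [1, 3], with g_0(x) = a_0 + b_0·(x - 1) + c_0·(x - 1)² + d_0·(x - 1)³: c_0 = σ_0/2 = 0, d_0 = (σ_1 - σ_0)/(6h_0) = -71/328, b_0 = Δ_0 - h_0(2σ_0 + σ_1)/6 = -108/41.

-2.6341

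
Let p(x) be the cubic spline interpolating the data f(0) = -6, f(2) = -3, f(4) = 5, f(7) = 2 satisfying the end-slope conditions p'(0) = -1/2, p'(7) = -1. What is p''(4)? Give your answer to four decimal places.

-4.1081

Write m_i for p''(x_i). With h_i = 2, 2, 3 and divided differences Δ_i = 3/2, 4, -1, the continuity of p' gives the tridiagonal system
  2·m_0 + 8·m_1 + 2·m_2 = 6(Δ_1 - Δ_0) = 15
  2·m_1 + 10·m_2 + 3·m_3 = 6(Δ_2 - Δ_1) = -30
Clamped end conditions give two more equations: 2h_0·m_0 + h_0·m_1 = 6(Δ_0 - p'(0)) = 12 and h_2·m_2 + 2h_2·m_3 = 6(p'(7) - Δ_2) = 0.
Hence m_0 = 131/74, m_1 = 91/37, m_2 = -152/37, m_3 = 76/37.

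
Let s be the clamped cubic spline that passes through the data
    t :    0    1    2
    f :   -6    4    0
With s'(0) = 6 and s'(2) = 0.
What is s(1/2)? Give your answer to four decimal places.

-0.6250

Write σ_i for s''(x_i). With h_i = 1, 1 and divided differences Δ_i = 10, -4, the continuity of s' gives the tridiagonal system
  1·σ_0 + 4·σ_1 + 1·σ_2 = 6(Δ_1 - Δ_0) = -84
Clamped end conditions give two more equations: 2h_0·σ_0 + h_0·σ_1 = 6(Δ_0 - s'(0)) = 24 and h_1·σ_1 + 2h_1·σ_2 = 6(s'(2) - Δ_1) = 24.
Solving: σ_0 = 30, σ_1 = -36, σ_2 = 30.
On [0, 1], s(t) = -6 + 6·t + 15·t² - 11·t³.
With t = 1/2: s(1/2) = -5/8.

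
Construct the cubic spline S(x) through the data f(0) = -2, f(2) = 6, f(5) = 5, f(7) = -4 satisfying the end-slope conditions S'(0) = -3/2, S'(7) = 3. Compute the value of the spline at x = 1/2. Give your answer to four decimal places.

Write σ_i for S''(x_i). With h_i = 2, 3, 2 and divided differences Δ_i = 4, -1/3, -9/2, the continuity of S' gives the tridiagonal system
  2·σ_0 + 10·σ_1 + 3·σ_2 = 6(Δ_1 - Δ_0) = -26
  3·σ_1 + 10·σ_2 + 2·σ_3 = 6(Δ_2 - Δ_1) = -25
Clamped end conditions give two more equations: 2h_0·σ_0 + h_0·σ_1 = 6(Δ_0 - S'(0)) = 33 and h_2·σ_2 + 2h_2·σ_3 = 6(S'(7) - Δ_2) = 45.
Solving the tridiagonal system: σ_0 = 119/12, σ_1 = -10/3, σ_2 = -25/6, σ_3 = 40/3.
On [0, 2], S(x) = -2 - 3/2·x + 119/24·x² - 53/48·x³.
With x = 1/2: S(1/2) = -211/128.

-1.6484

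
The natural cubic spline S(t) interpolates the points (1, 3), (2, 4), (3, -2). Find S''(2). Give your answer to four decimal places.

With M_i denoting the second derivative at x_i, h_i = 1, 1, and Δ_i = (y_(i+1) − y_i)/h_i = 1, -6:
  1·M_0 + 4·M_1 + 1·M_2 = 6(Δ_1 - Δ_0) = -42
Natural end conditions: M_0 = M_2 = 0.
Hence M_0 = 0, M_1 = -21/2, M_2 = 0.

-10.5000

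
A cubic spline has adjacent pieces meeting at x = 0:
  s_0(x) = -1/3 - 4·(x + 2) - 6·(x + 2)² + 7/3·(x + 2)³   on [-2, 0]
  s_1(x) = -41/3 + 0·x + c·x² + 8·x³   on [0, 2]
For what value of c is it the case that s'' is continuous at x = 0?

s_0''(x) = -12 + 14·(x + 2), so s_0''(0) = 16. On the right, s_1''(0) = 2c, so c = 8.

8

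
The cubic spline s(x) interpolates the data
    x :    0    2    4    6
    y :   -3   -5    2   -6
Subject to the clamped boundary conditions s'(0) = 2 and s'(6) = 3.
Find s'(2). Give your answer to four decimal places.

1.7667

Put M_i = s'' at the i-th knot. Here h = (2, 2, 2) and Δ = (-1, 7/2, -4), so the interior equations h_(i-1)·M_(i-1) + 2(h_(i-1)+h_i)·M_i + h_i·M_(i+1) = 6(Δ_i − Δ_(i-1)) read
  2·M_0 + 8·M_1 + 2·M_2 = 6(Δ_1 - Δ_0) = 27
  2·M_1 + 8·M_2 + 2·M_3 = 6(Δ_2 - Δ_1) = -45
Clamped end conditions give two more equations: 2h_0·M_0 + h_0·M_1 = 6(Δ_0 - s'(0)) = -18 and h_2·M_2 + 2h_2·M_3 = 6(s'(6) - Δ_2) = 42.
Solving: M_0 = -263/30, M_1 = 128/15, M_2 = -178/15, M_3 = 493/30.
On [2, 4], s'(x) = b_1 + 2c_1·(x - 2) + 3d_1·(x - 2)² with b_1 = Δ_1 - h_1(2M_1 + M_2)/6 = 53/30, c_1 = M_1/2 = 64/15, d_1 = (M_2 - M_1)/(6h_1) = -17/10. So s'(2) = 53/30.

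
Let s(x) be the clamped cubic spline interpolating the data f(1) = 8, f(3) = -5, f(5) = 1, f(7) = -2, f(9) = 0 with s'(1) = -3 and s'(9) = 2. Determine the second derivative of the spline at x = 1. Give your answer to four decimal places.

-11.1071

Let M_i = s''(x_i). Step sizes h_i = 2, 2, 2, 2; slopes of the chords Δ_i = (y_(i+1) - y_i)/h_i = -13/2, 3, -3/2, 1.
  2·M_0 + 8·M_1 + 2·M_2 = 6(Δ_1 - Δ_0) = 57
  2·M_1 + 8·M_2 + 2·M_3 = 6(Δ_2 - Δ_1) = -27
  2·M_2 + 8·M_3 + 2·M_4 = 6(Δ_3 - Δ_2) = 15
Clamped end conditions give two more equations: 2h_0·M_0 + h_0·M_1 = 6(Δ_0 - s'(1)) = -21 and h_3·M_3 + 2h_3·M_4 = 6(s'(9) - Δ_3) = 6.
Solving: M_0 = -311/28, M_1 = 82/7, M_2 = -29/4, M_3 = 53/14, M_4 = -11/28.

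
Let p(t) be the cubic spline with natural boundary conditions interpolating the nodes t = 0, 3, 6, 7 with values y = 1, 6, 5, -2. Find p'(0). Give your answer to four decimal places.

Put m_i = p'' at the i-th knot. Here h = (3, 3, 1) and Δ = (5/3, -1/3, -7), so the interior equations h_(i-1)·m_(i-1) + 2(h_(i-1)+h_i)·m_i + h_i·m_(i+1) = 6(Δ_i − Δ_(i-1)) read
  3·m_0 + 12·m_1 + 3·m_2 = 6(Δ_1 - Δ_0) = -12
  3·m_1 + 8·m_2 + 1·m_3 = 6(Δ_2 - Δ_1) = -40
Natural end conditions: m_0 = m_3 = 0.
Solving: m_0 = 0, m_1 = 8/29, m_2 = -148/29, m_3 = 0.
On [0, 3], p'(t) = b_0 + 2c_0·t + 3d_0·t² with b_0 = Δ_0 - h_0(2m_0 + m_1)/6 = 133/87, c_0 = m_0/2 = 0, d_0 = (m_1 - m_0)/(6h_0) = 4/261. So p'(0) = 133/87.

1.5287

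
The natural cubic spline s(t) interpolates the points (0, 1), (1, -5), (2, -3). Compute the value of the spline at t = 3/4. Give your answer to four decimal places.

-4.1563

Let σ_i = s''(x_i). Step sizes h_i = 1, 1; slopes of the chords Δ_i = (y_(i+1) - y_i)/h_i = -6, 2.
  1·σ_0 + 4·σ_1 + 1·σ_2 = 6(Δ_1 - Δ_0) = 48
Natural end conditions: σ_0 = σ_2 = 0.
Hence σ_0 = 0, σ_1 = 12, σ_2 = 0.
On [0, 1], s(t) = 1 - 8·t + 0·t² + 2·t³.
With t = 3/4: s(3/4) = -133/32.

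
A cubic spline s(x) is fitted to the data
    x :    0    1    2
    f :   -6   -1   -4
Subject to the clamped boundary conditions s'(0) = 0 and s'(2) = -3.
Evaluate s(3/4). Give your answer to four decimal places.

With M_i denoting the second derivative at x_i, h_i = 1, 1, and Δ_i = (y_(i+1) − y_i)/h_i = 5, -3:
  1·M_0 + 4·M_1 + 1·M_2 = 6(Δ_1 - Δ_0) = -48
Clamped end conditions give two more equations: 2h_0·M_0 + h_0·M_1 = 6(Δ_0 - s'(0)) = 30 and h_1·M_1 + 2h_1·M_2 = 6(s'(2) - Δ_1) = 0.
Hence M_0 = 51/2, M_1 = -21, M_2 = 21/2.
On [0, 1], s(x) = -6 + 0·x + 51/4·x² - 31/4·x³.
With x = 3/4: s(3/4) = -537/256.

-2.0977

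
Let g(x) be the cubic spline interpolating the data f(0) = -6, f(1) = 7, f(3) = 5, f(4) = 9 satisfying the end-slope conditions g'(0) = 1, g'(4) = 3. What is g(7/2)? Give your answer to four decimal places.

6.6857

Put M_i = g'' at the i-th knot. Here h = (1, 2, 1) and Δ = (13, -1, 4), so the interior equations h_(i-1)·M_(i-1) + 2(h_(i-1)+h_i)·M_i + h_i·M_(i+1) = 6(Δ_i − Δ_(i-1)) read
  1·M_0 + 6·M_1 + 2·M_2 = 6(Δ_1 - Δ_0) = -84
  2·M_1 + 6·M_2 + 1·M_3 = 6(Δ_2 - Δ_1) = 30
Clamped end conditions give two more equations: 2h_0·M_0 + h_0·M_1 = 6(Δ_0 - g'(0)) = 72 and h_2·M_2 + 2h_2·M_3 = 6(g'(4) - Δ_2) = -6.
Solving the tridiagonal system: M_0 = 1744/35, M_1 = -968/35, M_2 = 562/35, M_3 = -386/35.
On [3, 4], g(x) = 5 + 17/35·(x - 3) + 281/35·(x - 3)² - 158/35·(x - 3)³.
With (x - 3) = 1/2: g(7/2) = 234/35.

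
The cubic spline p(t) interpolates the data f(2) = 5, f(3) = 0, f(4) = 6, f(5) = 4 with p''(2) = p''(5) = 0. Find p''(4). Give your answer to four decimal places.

-17.2000

Let M_i = p''(x_i). Step sizes h_i = 1, 1, 1; slopes of the chords Δ_i = (y_(i+1) - y_i)/h_i = -5, 6, -2.
  1·M_0 + 4·M_1 + 1·M_2 = 6(Δ_1 - Δ_0) = 66
  1·M_1 + 4·M_2 + 1·M_3 = 6(Δ_2 - Δ_1) = -48
Natural end conditions: M_0 = M_3 = 0.
Forward elimination and back-substitution give M_0 = 0, M_1 = 104/5, M_2 = -86/5, M_3 = 0.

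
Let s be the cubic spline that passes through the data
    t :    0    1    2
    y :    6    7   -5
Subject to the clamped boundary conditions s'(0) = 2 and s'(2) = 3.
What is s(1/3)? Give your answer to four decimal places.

With M_i denoting the second derivative at x_i, h_i = 1, 1, and Δ_i = (y_(i+1) − y_i)/h_i = 1, -12:
  1·M_0 + 4·M_1 + 1·M_2 = 6(Δ_1 - Δ_0) = -78
Clamped end conditions give two more equations: 2h_0·M_0 + h_0·M_1 = 6(Δ_0 - s'(0)) = -6 and h_1·M_1 + 2h_1·M_2 = 6(s'(2) - Δ_1) = 90.
Hence M_0 = 17, M_1 = -40, M_2 = 65.
On [0, 1], s(t) = 6 + 2·t + 17/2·t² - 19/2·t³.
With t = 1/3: s(1/3) = 196/27.

7.2593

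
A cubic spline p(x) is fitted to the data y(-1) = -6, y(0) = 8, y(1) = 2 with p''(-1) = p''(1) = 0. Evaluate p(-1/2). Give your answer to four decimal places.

Let m_i = p''(x_i). Step sizes h_i = 1, 1; slopes of the chords Δ_i = (y_(i+1) - y_i)/h_i = 14, -6.
  1·m_0 + 4·m_1 + 1·m_2 = 6(Δ_1 - Δ_0) = -120
Natural end conditions: m_0 = m_2 = 0.
Solving the tridiagonal system: m_0 = 0, m_1 = -30, m_2 = 0.
On [-1, 0], p(x) = -6 + 19·(x + 1) + 0·(x + 1)² - 5·(x + 1)³.
With (x + 1) = 1/2: p(-1/2) = 23/8.

2.8750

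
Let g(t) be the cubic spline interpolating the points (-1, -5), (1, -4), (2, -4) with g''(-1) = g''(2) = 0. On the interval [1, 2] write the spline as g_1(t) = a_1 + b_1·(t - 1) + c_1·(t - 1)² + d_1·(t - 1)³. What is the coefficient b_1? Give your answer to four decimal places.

0.1667

Write σ_i for g''(x_i). With h_i = 2, 1 and divided differences Δ_i = 1/2, 0, the continuity of g' gives the tridiagonal system
  2·σ_0 + 6·σ_1 + 1·σ_2 = 6(Δ_1 - Δ_0) = -3
Natural end conditions: σ_0 = σ_2 = 0.
Solving the tridiagonal system: σ_0 = 0, σ_1 = -1/2, σ_2 = 0.
On [1, 2], with g_1(t) = a_1 + b_1·(t - 1) + c_1·(t - 1)² + d_1·(t - 1)³: c_1 = σ_1/2 = -1/4, d_1 = (σ_2 - σ_1)/(6h_1) = 1/12, b_1 = Δ_1 - h_1(2σ_1 + σ_2)/6 = 1/6.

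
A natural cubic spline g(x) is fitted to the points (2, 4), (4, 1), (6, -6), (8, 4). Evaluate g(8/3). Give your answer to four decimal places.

3.6519

Write σ_i for g''(x_i). With h_i = 2, 2, 2 and divided differences Δ_i = -3/2, -7/2, 5, the continuity of g' gives the tridiagonal system
  2·σ_0 + 8·σ_1 + 2·σ_2 = 6(Δ_1 - Δ_0) = -12
  2·σ_1 + 8·σ_2 + 2·σ_3 = 6(Δ_2 - Δ_1) = 51
Natural end conditions: σ_0 = σ_3 = 0.
Solving: σ_0 = 0, σ_1 = -33/10, σ_2 = 36/5, σ_3 = 0.
On [2, 4], g(x) = 4 - 2/5·(x - 2) + 0·(x - 2)² - 11/40·(x - 2)³.
With (x - 2) = 2/3: g(8/3) = 493/135.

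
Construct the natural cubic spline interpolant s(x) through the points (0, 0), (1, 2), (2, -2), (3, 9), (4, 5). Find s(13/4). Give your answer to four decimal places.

Write m_i for s''(x_i). With h_i = 1, 1, 1, 1 and divided differences Δ_i = 2, -4, 11, -4, the continuity of s' gives the tridiagonal system
  1·m_0 + 4·m_1 + 1·m_2 = 6(Δ_1 - Δ_0) = -36
  1·m_1 + 4·m_2 + 1·m_3 = 6(Δ_2 - Δ_1) = 90
  1·m_2 + 4·m_3 + 1·m_4 = 6(Δ_3 - Δ_2) = -90
Natural end conditions: m_0 = m_4 = 0.
Hence m_0 = 0, m_1 = -495/28, m_2 = 243/7, m_3 = -873/28, m_4 = 0.
On [3, 4], s(x) = 9 + 179/28·(x - 3) - 873/56·(x - 3)² + 291/56·(x - 3)³.
With (x - 3) = 1/4: s(13/4) = 4969/512.

9.7051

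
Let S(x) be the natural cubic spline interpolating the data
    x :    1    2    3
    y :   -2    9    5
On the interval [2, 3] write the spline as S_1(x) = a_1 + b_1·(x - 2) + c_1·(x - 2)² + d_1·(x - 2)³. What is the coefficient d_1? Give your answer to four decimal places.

Write σ_i for S''(x_i). With h_i = 1, 1 and divided differences Δ_i = 11, -4, the continuity of S' gives the tridiagonal system
  1·σ_0 + 4·σ_1 + 1·σ_2 = 6(Δ_1 - Δ_0) = -90
Natural end conditions: σ_0 = σ_2 = 0.
Forward elimination and back-substitution give σ_0 = 0, σ_1 = -45/2, σ_2 = 0.
On [2, 3], with S_1(x) = a_1 + b_1·(x - 2) + c_1·(x - 2)² + d_1·(x - 2)³: c_1 = σ_1/2 = -45/4, d_1 = (σ_2 - σ_1)/(6h_1) = 15/4, b_1 = Δ_1 - h_1(2σ_1 + σ_2)/6 = 7/2.

3.7500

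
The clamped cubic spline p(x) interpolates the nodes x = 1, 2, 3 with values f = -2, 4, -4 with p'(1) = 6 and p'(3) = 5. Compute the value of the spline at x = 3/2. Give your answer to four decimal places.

2.2813

Put M_i = p'' at the i-th knot. Here h = (1, 1) and Δ = (6, -8), so the interior equations h_(i-1)·M_(i-1) + 2(h_(i-1)+h_i)·M_i + h_i·M_(i+1) = 6(Δ_i − Δ_(i-1)) read
  1·M_0 + 4·M_1 + 1·M_2 = 6(Δ_1 - Δ_0) = -84
Clamped end conditions give two more equations: 2h_0·M_0 + h_0·M_1 = 6(Δ_0 - p'(1)) = 0 and h_1·M_1 + 2h_1·M_2 = 6(p'(3) - Δ_1) = 78.
Hence M_0 = 41/2, M_1 = -41, M_2 = 119/2.
On [1, 2], p(x) = -2 + 6·(x - 1) + 41/4·(x - 1)² - 41/4·(x - 1)³.
With (x - 1) = 1/2: p(3/2) = 73/32.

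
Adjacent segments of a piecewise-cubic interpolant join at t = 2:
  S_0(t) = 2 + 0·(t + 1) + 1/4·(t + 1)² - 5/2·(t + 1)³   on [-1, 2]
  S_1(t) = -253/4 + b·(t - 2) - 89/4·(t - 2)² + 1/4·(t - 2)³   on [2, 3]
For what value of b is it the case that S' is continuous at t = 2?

S_0'(t) = 0 + 1/2·(t + 1) - 15/2·(t + 1)², so S_0'(2) = -66. On the right, S_1'(2) = b, so b = -66.

-66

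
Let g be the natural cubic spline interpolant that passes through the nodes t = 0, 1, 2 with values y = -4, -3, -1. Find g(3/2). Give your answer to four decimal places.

Put M_i = g'' at the i-th knot. Here h = (1, 1) and Δ = (1, 2), so the interior equations h_(i-1)·M_(i-1) + 2(h_(i-1)+h_i)·M_i + h_i·M_(i+1) = 6(Δ_i − Δ_(i-1)) read
  1·M_0 + 4·M_1 + 1·M_2 = 6(Δ_1 - Δ_0) = 6
Natural end conditions: M_0 = M_2 = 0.
Solving the tridiagonal system: M_0 = 0, M_1 = 3/2, M_2 = 0.
On [1, 2], g(t) = -3 + 3/2·(t - 1) + 3/4·(t - 1)² - 1/4·(t - 1)³.
With (t - 1) = 1/2: g(3/2) = -67/32.

-2.0938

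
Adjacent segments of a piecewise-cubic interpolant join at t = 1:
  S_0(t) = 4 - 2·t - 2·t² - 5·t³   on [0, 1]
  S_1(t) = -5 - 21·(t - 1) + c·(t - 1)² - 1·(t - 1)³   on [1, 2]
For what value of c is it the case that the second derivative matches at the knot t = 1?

S_0''(t) = -4 - 30·t, so S_0''(1) = -34. On the right, S_1''(1) = 2c, so c = -17.

-17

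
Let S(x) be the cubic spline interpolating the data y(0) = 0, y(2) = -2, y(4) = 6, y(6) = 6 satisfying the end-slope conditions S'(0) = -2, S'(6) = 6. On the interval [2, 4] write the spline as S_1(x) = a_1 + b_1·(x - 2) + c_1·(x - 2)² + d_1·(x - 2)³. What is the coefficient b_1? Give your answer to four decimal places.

2.5333

Let m_i = S''(x_i). Step sizes h_i = 2, 2, 2; slopes of the chords Δ_i = (y_(i+1) - y_i)/h_i = -1, 4, 0.
  2·m_0 + 8·m_1 + 2·m_2 = 6(Δ_1 - Δ_0) = 30
  2·m_1 + 8·m_2 + 2·m_3 = 6(Δ_2 - Δ_1) = -24
Clamped end conditions give two more equations: 2h_0·m_0 + h_0·m_1 = 6(Δ_0 - S'(0)) = 6 and h_2·m_2 + 2h_2·m_3 = 6(S'(6) - Δ_2) = 36.
Hence m_0 = -23/15, m_1 = 91/15, m_2 = -116/15, m_3 = 193/15.
On [2, 4], with S_1(x) = a_1 + b_1·(x - 2) + c_1·(x - 2)² + d_1·(x - 2)³: c_1 = m_1/2 = 91/30, d_1 = (m_2 - m_1)/(6h_1) = -23/20, b_1 = Δ_1 - h_1(2m_1 + m_2)/6 = 38/15.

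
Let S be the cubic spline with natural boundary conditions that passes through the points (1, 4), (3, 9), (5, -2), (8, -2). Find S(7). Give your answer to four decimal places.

-4.1053

With M_i denoting the second derivative at x_i, h_i = 2, 2, 3, and Δ_i = (y_(i+1) − y_i)/h_i = 5/2, -11/2, 0:
  2·M_0 + 8·M_1 + 2·M_2 = 6(Δ_1 - Δ_0) = -48
  2·M_1 + 10·M_2 + 3·M_3 = 6(Δ_2 - Δ_1) = 33
Natural end conditions: M_0 = M_3 = 0.
Hence M_0 = 0, M_1 = -273/38, M_2 = 90/19, M_3 = 0.
On [5, 8], S(t) = -2 - 90/19·(t - 5) + 45/19·(t - 5)² - 5/19·(t - 5)³.
With (t - 5) = 2: S(7) = -78/19.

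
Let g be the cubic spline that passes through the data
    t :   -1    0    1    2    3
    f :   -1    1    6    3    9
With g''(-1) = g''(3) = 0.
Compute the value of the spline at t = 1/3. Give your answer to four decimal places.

3.0291

Put M_i = g'' at the i-th knot. Here h = (1, 1, 1, 1) and Δ = (2, 5, -3, 6), so the interior equations h_(i-1)·M_(i-1) + 2(h_(i-1)+h_i)·M_i + h_i·M_(i+1) = 6(Δ_i − Δ_(i-1)) read
  1·M_0 + 4·M_1 + 1·M_2 = 6(Δ_1 - Δ_0) = 18
  1·M_1 + 4·M_2 + 1·M_3 = 6(Δ_2 - Δ_1) = -48
  1·M_2 + 4·M_3 + 1·M_4 = 6(Δ_3 - Δ_2) = 54
Natural end conditions: M_0 = M_4 = 0.
Solving the tridiagonal system: M_0 = 0, M_1 = 129/14, M_2 = -132/7, M_3 = 255/14, M_4 = 0.
On [0, 1], g(t) = 1 + 71/14·t + 129/28·t² - 131/28·t³.
With t = 1/3: g(1/3) = 1145/378.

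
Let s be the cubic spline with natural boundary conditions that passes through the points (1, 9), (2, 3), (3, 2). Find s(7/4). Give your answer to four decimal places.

4.0898

Write M_i for s''(x_i). With h_i = 1, 1 and divided differences Δ_i = -6, -1, the continuity of s' gives the tridiagonal system
  1·M_0 + 4·M_1 + 1·M_2 = 6(Δ_1 - Δ_0) = 30
Natural end conditions: M_0 = M_2 = 0.
Forward elimination and back-substitution give M_0 = 0, M_1 = 15/2, M_2 = 0.
On [1, 2], s(x) = 9 - 29/4·(x - 1) + 0·(x - 1)² + 5/4·(x - 1)³.
With (x - 1) = 3/4: s(7/4) = 1047/256.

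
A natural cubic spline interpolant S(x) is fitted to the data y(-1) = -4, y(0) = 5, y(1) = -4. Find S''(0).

-27

Write M_i for S''(x_i). With h_i = 1, 1 and divided differences Δ_i = 9, -9, the continuity of S' gives the tridiagonal system
  1·M_0 + 4·M_1 + 1·M_2 = 6(Δ_1 - Δ_0) = -108
Natural end conditions: M_0 = M_2 = 0.
Hence M_0 = 0, M_1 = -27, M_2 = 0.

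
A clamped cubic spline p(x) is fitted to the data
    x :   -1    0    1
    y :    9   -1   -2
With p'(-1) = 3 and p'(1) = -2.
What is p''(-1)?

-55

With M_i denoting the second derivative at x_i, h_i = 1, 1, and Δ_i = (y_(i+1) − y_i)/h_i = -10, -1:
  1·M_0 + 4·M_1 + 1·M_2 = 6(Δ_1 - Δ_0) = 54
Clamped end conditions give two more equations: 2h_0·M_0 + h_0·M_1 = 6(Δ_0 - p'(-1)) = -78 and h_1·M_1 + 2h_1·M_2 = 6(p'(1) - Δ_1) = -6.
Hence M_0 = -55, M_1 = 32, M_2 = -19.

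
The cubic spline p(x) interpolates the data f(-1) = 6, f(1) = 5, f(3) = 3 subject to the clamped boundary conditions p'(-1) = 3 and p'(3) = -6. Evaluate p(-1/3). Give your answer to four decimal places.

Let M_i = p''(x_i). Step sizes h_i = 2, 2; slopes of the chords Δ_i = (y_(i+1) - y_i)/h_i = -1/2, -1.
  2·M_0 + 8·M_1 + 2·M_2 = 6(Δ_1 - Δ_0) = -3
Clamped end conditions give two more equations: 2h_0·M_0 + h_0·M_1 = 6(Δ_0 - p'(-1)) = -21 and h_1·M_1 + 2h_1·M_2 = 6(p'(3) - Δ_1) = -30.
Solving: M_0 = -57/8, M_1 = 15/4, M_2 = -75/8.
On [-1, 1], p(x) = 6 + 3·(x + 1) - 57/16·(x + 1)² + 29/32·(x + 1)³.
With (x + 1) = 2/3: p(-1/3) = 361/54.

6.6852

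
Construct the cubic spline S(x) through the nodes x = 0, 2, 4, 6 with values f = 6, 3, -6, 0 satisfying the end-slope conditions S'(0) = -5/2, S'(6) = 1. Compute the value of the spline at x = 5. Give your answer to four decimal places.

Put m_i = S'' at the i-th knot. Here h = (2, 2, 2) and Δ = (-3/2, -9/2, 3), so the interior equations h_(i-1)·m_(i-1) + 2(h_(i-1)+h_i)·m_i + h_i·m_(i+1) = 6(Δ_i − Δ_(i-1)) read
  2·m_0 + 8·m_1 + 2·m_2 = 6(Δ_1 - Δ_0) = -18
  2·m_1 + 8·m_2 + 2·m_3 = 6(Δ_2 - Δ_1) = 45
Clamped end conditions give two more equations: 2h_0·m_0 + h_0·m_1 = 6(Δ_0 - S'(0)) = 6 and h_2·m_2 + 2h_2·m_3 = 6(S'(6) - Δ_2) = -12.
Forward elimination and back-substitution give m_0 = 64/15, m_1 = -83/15, m_2 = 133/15, m_3 = -223/30.
On [4, 6], S(x) = -6 - 13/30·(x - 4) + 133/30·(x - 4)² - 163/120·(x - 4)³.
With (x - 4) = 1: S(5) = -403/120.

-3.3583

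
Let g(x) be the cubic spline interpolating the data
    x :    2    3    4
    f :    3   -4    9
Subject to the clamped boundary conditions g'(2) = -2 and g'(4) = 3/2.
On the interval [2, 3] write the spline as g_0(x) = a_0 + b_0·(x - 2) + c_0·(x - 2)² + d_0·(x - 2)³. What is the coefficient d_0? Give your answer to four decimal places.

16.6250

Put σ_i = g'' at the i-th knot. Here h = (1, 1) and Δ = (-7, 13), so the interior equations h_(i-1)·σ_(i-1) + 2(h_(i-1)+h_i)·σ_i + h_i·σ_(i+1) = 6(Δ_i − Δ_(i-1)) read
  1·σ_0 + 4·σ_1 + 1·σ_2 = 6(Δ_1 - Δ_0) = 120
Clamped end conditions give two more equations: 2h_0·σ_0 + h_0·σ_1 = 6(Δ_0 - g'(2)) = -30 and h_1·σ_1 + 2h_1·σ_2 = 6(g'(4) - Δ_1) = -69.
Solving the tridiagonal system: σ_0 = -173/4, σ_1 = 113/2, σ_2 = -251/4.
On [2, 3], with g_0(x) = a_0 + b_0·(x - 2) + c_0·(x - 2)² + d_0·(x - 2)³: c_0 = σ_0/2 = -173/8, d_0 = (σ_1 - σ_0)/(6h_0) = 133/8, b_0 = Δ_0 - h_0(2σ_0 + σ_1)/6 = -2.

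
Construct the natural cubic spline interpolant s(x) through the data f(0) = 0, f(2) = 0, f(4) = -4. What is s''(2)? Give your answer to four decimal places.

Put M_i = s'' at the i-th knot. Here h = (2, 2) and Δ = (0, -2), so the interior equations h_(i-1)·M_(i-1) + 2(h_(i-1)+h_i)·M_i + h_i·M_(i+1) = 6(Δ_i − Δ_(i-1)) read
  2·M_0 + 8·M_1 + 2·M_2 = 6(Δ_1 - Δ_0) = -12
Natural end conditions: M_0 = M_2 = 0.
Forward elimination and back-substitution give M_0 = 0, M_1 = -3/2, M_2 = 0.

-1.5000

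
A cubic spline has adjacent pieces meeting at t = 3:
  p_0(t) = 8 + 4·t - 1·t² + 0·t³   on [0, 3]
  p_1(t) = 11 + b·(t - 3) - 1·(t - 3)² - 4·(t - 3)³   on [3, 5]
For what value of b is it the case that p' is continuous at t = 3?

p_0'(t) = 4 - 2·t + 0·t², so p_0'(3) = -2. On the right, p_1'(3) = b, so b = -2.

-2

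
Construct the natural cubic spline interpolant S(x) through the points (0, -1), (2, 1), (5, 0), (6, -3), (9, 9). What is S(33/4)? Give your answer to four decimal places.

Write σ_i for S''(x_i). With h_i = 2, 3, 1, 3 and divided differences Δ_i = 1, -1/3, -3, 4, the continuity of S' gives the tridiagonal system
  2·σ_0 + 10·σ_1 + 3·σ_2 = 6(Δ_1 - Δ_0) = -8
  3·σ_1 + 8·σ_2 + 1·σ_3 = 6(Δ_2 - Δ_1) = -16
  1·σ_2 + 8·σ_3 + 3·σ_4 = 6(Δ_3 - Δ_2) = 42
Natural end conditions: σ_0 = σ_4 = 0.
Hence σ_0 = 0, σ_1 = 1/93, σ_2 = -754/279, σ_3 = 1559/279, σ_4 = 0.
On [6, 9], S(x) = -3 - 443/279·(x - 6) + 1559/558·(x - 6)² - 1559/5022·(x - 6)³.
With (x - 6) = 9/4: S(33/4) = 16013/3968.

4.0355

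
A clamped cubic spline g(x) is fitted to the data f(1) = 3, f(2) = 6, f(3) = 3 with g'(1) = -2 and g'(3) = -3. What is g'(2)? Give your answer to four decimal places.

Write σ_i for g''(x_i). With h_i = 1, 1 and divided differences Δ_i = 3, -3, the continuity of g' gives the tridiagonal system
  1·σ_0 + 4·σ_1 + 1·σ_2 = 6(Δ_1 - Δ_0) = -36
Clamped end conditions give two more equations: 2h_0·σ_0 + h_0·σ_1 = 6(Δ_0 - g'(1)) = 30 and h_1·σ_1 + 2h_1·σ_2 = 6(g'(3) - Δ_1) = 0.
Hence σ_0 = 47/2, σ_1 = -17, σ_2 = 17/2.
On [2, 3], g'(x) = b_1 + 2c_1·(x - 2) + 3d_1·(x - 2)² with b_1 = Δ_1 - h_1(2σ_1 + σ_2)/6 = 5/4, c_1 = σ_1/2 = -17/2, d_1 = (σ_2 - σ_1)/(6h_1) = 17/4. So g'(2) = 5/4.

1.2500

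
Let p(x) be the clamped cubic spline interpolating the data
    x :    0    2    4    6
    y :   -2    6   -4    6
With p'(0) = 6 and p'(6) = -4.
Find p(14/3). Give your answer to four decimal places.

Put m_i = p'' at the i-th knot. Here h = (2, 2, 2) and Δ = (4, -5, 5), so the interior equations h_(i-1)·m_(i-1) + 2(h_(i-1)+h_i)·m_i + h_i·m_(i+1) = 6(Δ_i − Δ_(i-1)) read
  2·m_0 + 8·m_1 + 2·m_2 = 6(Δ_1 - Δ_0) = -54
  2·m_1 + 8·m_2 + 2·m_3 = 6(Δ_2 - Δ_1) = 60
Clamped end conditions give two more equations: 2h_0·m_0 + h_0·m_1 = 6(Δ_0 - p'(0)) = -12 and h_2·m_2 + 2h_2·m_3 = 6(p'(6) - Δ_2) = -54.
Solving the tridiagonal system: m_0 = 8/3, m_1 = -34/3, m_2 = 47/3, m_3 = -64/3.
On [4, 6], p(x) = -4 + 5/3·(x - 4) + 47/6·(x - 4)² - 37/12·(x - 4)³.
With (x - 4) = 2/3: p(14/3) = -26/81.

-0.3210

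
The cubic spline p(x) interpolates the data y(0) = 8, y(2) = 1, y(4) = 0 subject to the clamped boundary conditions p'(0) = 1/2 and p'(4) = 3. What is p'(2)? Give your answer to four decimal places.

With m_i denoting the second derivative at x_i, h_i = 2, 2, and Δ_i = (y_(i+1) − y_i)/h_i = -7/2, -1/2:
  2·m_0 + 8·m_1 + 2·m_2 = 6(Δ_1 - Δ_0) = 18
Clamped end conditions give two more equations: 2h_0·m_0 + h_0·m_1 = 6(Δ_0 - p'(0)) = -24 and h_1·m_1 + 2h_1·m_2 = 6(p'(4) - Δ_1) = 21.
Solving: m_0 = -61/8, m_1 = 13/4, m_2 = 29/8.
On [2, 4], p'(x) = b_1 + 2c_1·(x - 2) + 3d_1·(x - 2)² with b_1 = Δ_1 - h_1(2m_1 + m_2)/6 = -31/8, c_1 = m_1/2 = 13/8, d_1 = (m_2 - m_1)/(6h_1) = 1/32. So p'(2) = -31/8.

-3.8750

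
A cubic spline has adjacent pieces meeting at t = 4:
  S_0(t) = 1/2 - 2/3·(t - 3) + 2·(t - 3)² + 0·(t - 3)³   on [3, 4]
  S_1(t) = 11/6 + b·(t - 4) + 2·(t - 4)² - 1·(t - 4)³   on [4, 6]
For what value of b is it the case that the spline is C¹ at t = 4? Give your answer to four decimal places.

S_0'(t) = -2/3 + 4·(t - 3) + 0·(t - 3)², so S_0'(4) = 10/3. On the right, S_1'(4) = b, so b = 10/3.

3.3333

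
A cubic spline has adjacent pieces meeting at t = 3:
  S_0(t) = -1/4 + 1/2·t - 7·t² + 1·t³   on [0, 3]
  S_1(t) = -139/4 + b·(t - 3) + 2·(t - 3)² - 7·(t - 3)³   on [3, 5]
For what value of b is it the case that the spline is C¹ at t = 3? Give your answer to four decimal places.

-14.5000

S_0'(t) = 1/2 - 14·t + 3·t², so S_0'(3) = -29/2. On the right, S_1'(3) = b, so b = -29/2.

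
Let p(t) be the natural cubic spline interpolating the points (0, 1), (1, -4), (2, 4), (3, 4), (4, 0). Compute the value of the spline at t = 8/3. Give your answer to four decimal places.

With σ_i denoting the second derivative at x_i, h_i = 1, 1, 1, 1, and Δ_i = (y_(i+1) − y_i)/h_i = -5, 8, 0, -4:
  1·σ_0 + 4·σ_1 + 1·σ_2 = 6(Δ_1 - Δ_0) = 78
  1·σ_1 + 4·σ_2 + 1·σ_3 = 6(Δ_2 - Δ_1) = -48
  1·σ_2 + 4·σ_3 + 1·σ_4 = 6(Δ_3 - Δ_2) = -24
Natural end conditions: σ_0 = σ_4 = 0.
Forward elimination and back-substitution give σ_0 = 0, σ_1 = 669/28, σ_2 = -123/7, σ_3 = -45/28, σ_4 = 0.
On [2, 3], p(t) = 4 + 49/8·(t - 2) - 123/14·(t - 2)² + 149/56·(t - 2)³.
With (t - 2) = 2/3: p(8/3) = 3755/756.

4.9669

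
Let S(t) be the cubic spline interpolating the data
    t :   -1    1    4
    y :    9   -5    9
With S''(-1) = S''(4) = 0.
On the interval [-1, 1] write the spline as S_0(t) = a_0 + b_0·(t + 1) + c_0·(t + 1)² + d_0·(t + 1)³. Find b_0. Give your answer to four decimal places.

Put σ_i = S'' at the i-th knot. Here h = (2, 3) and Δ = (-7, 14/3), so the interior equations h_(i-1)·σ_(i-1) + 2(h_(i-1)+h_i)·σ_i + h_i·σ_(i+1) = 6(Δ_i − Δ_(i-1)) read
  2·σ_0 + 10·σ_1 + 3·σ_2 = 6(Δ_1 - Δ_0) = 70
Natural end conditions: σ_0 = σ_2 = 0.
Solving: σ_0 = 0, σ_1 = 7, σ_2 = 0.
On [-1, 1], with S_0(t) = a_0 + b_0·(t + 1) + c_0·(t + 1)² + d_0·(t + 1)³: c_0 = σ_0/2 = 0, d_0 = (σ_1 - σ_0)/(6h_0) = 7/12, b_0 = Δ_0 - h_0(2σ_0 + σ_1)/6 = -28/3.

-9.3333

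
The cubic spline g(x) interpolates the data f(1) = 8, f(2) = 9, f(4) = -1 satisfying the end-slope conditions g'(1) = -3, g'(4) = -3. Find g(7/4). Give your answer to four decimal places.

Put m_i = g'' at the i-th knot. Here h = (1, 2) and Δ = (1, -5), so the interior equations h_(i-1)·m_(i-1) + 2(h_(i-1)+h_i)·m_i + h_i·m_(i+1) = 6(Δ_i − Δ_(i-1)) read
  1·m_0 + 6·m_1 + 2·m_2 = 6(Δ_1 - Δ_0) = -36
Clamped end conditions give two more equations: 2h_0·m_0 + h_0·m_1 = 6(Δ_0 - g'(1)) = 24 and h_1·m_1 + 2h_1·m_2 = 6(g'(4) - Δ_1) = 12.
Solving: m_0 = 18, m_1 = -12, m_2 = 9.
On [1, 2], g(x) = 8 - 3·(x - 1) + 9·(x - 1)² - 5·(x - 1)³.
With (x - 1) = 3/4: g(7/4) = 557/64.

8.7031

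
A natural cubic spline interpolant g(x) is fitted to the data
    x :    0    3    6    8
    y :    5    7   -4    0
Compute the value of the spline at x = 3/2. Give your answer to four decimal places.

7.8345

Write σ_i for g''(x_i). With h_i = 3, 3, 2 and divided differences Δ_i = 2/3, -11/3, 2, the continuity of g' gives the tridiagonal system
  3·σ_0 + 12·σ_1 + 3·σ_2 = 6(Δ_1 - Δ_0) = -26
  3·σ_1 + 10·σ_2 + 2·σ_3 = 6(Δ_2 - Δ_1) = 34
Natural end conditions: σ_0 = σ_3 = 0.
Solving: σ_0 = 0, σ_1 = -362/111, σ_2 = 162/37, σ_3 = 0.
On [0, 3], g(x) = 5 + 85/37·x + 0·x² - 181/999·x³.
With x = 3/2: g(3/2) = 2319/296.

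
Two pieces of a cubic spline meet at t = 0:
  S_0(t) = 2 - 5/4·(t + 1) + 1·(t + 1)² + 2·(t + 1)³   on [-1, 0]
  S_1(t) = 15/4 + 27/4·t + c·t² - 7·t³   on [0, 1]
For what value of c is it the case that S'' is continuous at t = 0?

S_0''(t) = 2 + 12·(t + 1), so S_0''(0) = 14. On the right, S_1''(0) = 2c, so c = 7.

7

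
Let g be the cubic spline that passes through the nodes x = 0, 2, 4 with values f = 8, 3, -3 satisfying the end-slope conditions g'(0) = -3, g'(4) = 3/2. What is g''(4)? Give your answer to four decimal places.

8.2500

Let M_i = g''(x_i). Step sizes h_i = 2, 2; slopes of the chords Δ_i = (y_(i+1) - y_i)/h_i = -5/2, -3.
  2·M_0 + 8·M_1 + 2·M_2 = 6(Δ_1 - Δ_0) = -3
Clamped end conditions give two more equations: 2h_0·M_0 + h_0·M_1 = 6(Δ_0 - g'(0)) = 3 and h_1·M_1 + 2h_1·M_2 = 6(g'(4) - Δ_1) = 27.
Hence M_0 = 9/4, M_1 = -3, M_2 = 33/4.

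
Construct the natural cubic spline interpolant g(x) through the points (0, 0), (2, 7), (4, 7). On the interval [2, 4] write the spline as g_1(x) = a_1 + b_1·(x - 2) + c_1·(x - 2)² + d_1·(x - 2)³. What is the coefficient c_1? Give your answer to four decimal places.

-1.3125

Write M_i for g''(x_i). With h_i = 2, 2 and divided differences Δ_i = 7/2, 0, the continuity of g' gives the tridiagonal system
  2·M_0 + 8·M_1 + 2·M_2 = 6(Δ_1 - Δ_0) = -21
Natural end conditions: M_0 = M_2 = 0.
Solving: M_0 = 0, M_1 = -21/8, M_2 = 0.
On [2, 4], with g_1(x) = a_1 + b_1·(x - 2) + c_1·(x - 2)² + d_1·(x - 2)³: c_1 = M_1/2 = -21/16, d_1 = (M_2 - M_1)/(6h_1) = 7/32, b_1 = Δ_1 - h_1(2M_1 + M_2)/6 = 7/4.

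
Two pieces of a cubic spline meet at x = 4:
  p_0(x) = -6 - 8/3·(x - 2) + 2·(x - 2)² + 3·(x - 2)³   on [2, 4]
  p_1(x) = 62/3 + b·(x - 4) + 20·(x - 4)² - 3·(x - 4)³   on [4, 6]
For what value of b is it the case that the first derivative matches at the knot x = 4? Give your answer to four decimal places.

41.3333

p_0'(x) = -8/3 + 4·(x - 2) + 9·(x - 2)², so p_0'(4) = 124/3. On the right, p_1'(4) = b, so b = 124/3.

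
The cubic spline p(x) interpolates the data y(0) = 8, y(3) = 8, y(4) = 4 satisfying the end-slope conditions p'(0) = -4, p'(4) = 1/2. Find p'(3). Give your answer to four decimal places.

-4.1875

With M_i denoting the second derivative at x_i, h_i = 3, 1, and Δ_i = (y_(i+1) − y_i)/h_i = 0, -4:
  3·M_0 + 8·M_1 + 1·M_2 = 6(Δ_1 - Δ_0) = -24
Clamped end conditions give two more equations: 2h_0·M_0 + h_0·M_1 = 6(Δ_0 - p'(0)) = 24 and h_1·M_1 + 2h_1·M_2 = 6(p'(4) - Δ_1) = 27.
Hence M_0 = 65/8, M_1 = -33/4, M_2 = 141/8.
On [3, 4], p'(x) = b_1 + 2c_1·(x - 3) + 3d_1·(x - 3)² with b_1 = Δ_1 - h_1(2M_1 + M_2)/6 = -67/16, c_1 = M_1/2 = -33/8, d_1 = (M_2 - M_1)/(6h_1) = 69/16. So p'(3) = -67/16.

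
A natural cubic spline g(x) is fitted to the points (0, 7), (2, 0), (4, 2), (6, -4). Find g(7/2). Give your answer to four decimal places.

1.7094

With m_i denoting the second derivative at x_i, h_i = 2, 2, 2, and Δ_i = (y_(i+1) − y_i)/h_i = -7/2, 1, -3:
  2·m_0 + 8·m_1 + 2·m_2 = 6(Δ_1 - Δ_0) = 27
  2·m_1 + 8·m_2 + 2·m_3 = 6(Δ_2 - Δ_1) = -24
Natural end conditions: m_0 = m_3 = 0.
Forward elimination and back-substitution give m_0 = 0, m_1 = 22/5, m_2 = -41/10, m_3 = 0.
On [2, 4], g(x) = 0 - 17/30·(x - 2) + 11/5·(x - 2)² - 17/24·(x - 2)³.
With (x - 2) = 3/2: g(7/2) = 547/320.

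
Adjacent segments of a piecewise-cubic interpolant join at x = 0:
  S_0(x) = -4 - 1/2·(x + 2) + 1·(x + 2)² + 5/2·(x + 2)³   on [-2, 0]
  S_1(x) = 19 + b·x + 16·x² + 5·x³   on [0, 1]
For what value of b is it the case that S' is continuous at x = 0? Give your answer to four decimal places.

33.5000

S_0'(x) = -1/2 + 2·(x + 2) + 15/2·(x + 2)², so S_0'(0) = 67/2. On the right, S_1'(0) = b, so b = 67/2.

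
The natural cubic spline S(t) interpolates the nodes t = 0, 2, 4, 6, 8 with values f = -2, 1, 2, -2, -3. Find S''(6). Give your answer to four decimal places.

1.6875

With M_i denoting the second derivative at x_i, h_i = 2, 2, 2, 2, and Δ_i = (y_(i+1) − y_i)/h_i = 3/2, 1/2, -2, -1/2:
  2·M_0 + 8·M_1 + 2·M_2 = 6(Δ_1 - Δ_0) = -6
  2·M_1 + 8·M_2 + 2·M_3 = 6(Δ_2 - Δ_1) = -15
  2·M_2 + 8·M_3 + 2·M_4 = 6(Δ_3 - Δ_2) = 9
Natural end conditions: M_0 = M_4 = 0.
Hence M_0 = 0, M_1 = -3/16, M_2 = -9/4, M_3 = 27/16, M_4 = 0.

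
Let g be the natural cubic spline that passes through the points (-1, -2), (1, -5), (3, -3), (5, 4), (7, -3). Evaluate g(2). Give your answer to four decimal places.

-5.0513

With σ_i denoting the second derivative at x_i, h_i = 2, 2, 2, 2, and Δ_i = (y_(i+1) − y_i)/h_i = -3/2, 1, 7/2, -7/2:
  2·σ_0 + 8·σ_1 + 2·σ_2 = 6(Δ_1 - Δ_0) = 15
  2·σ_1 + 8·σ_2 + 2·σ_3 = 6(Δ_2 - Δ_1) = 15
  2·σ_2 + 8·σ_3 + 2·σ_4 = 6(Δ_3 - Δ_2) = -42
Natural end conditions: σ_0 = σ_4 = 0.
Forward elimination and back-substitution give σ_0 = 0, σ_1 = 123/112, σ_2 = 87/28, σ_3 = -675/112, σ_4 = 0.
On [1, 3], g(x) = -5 - 43/56·(x - 1) + 123/224·(x - 1)² + 75/448·(x - 1)³.
With (x - 1) = 1: g(2) = -2263/448.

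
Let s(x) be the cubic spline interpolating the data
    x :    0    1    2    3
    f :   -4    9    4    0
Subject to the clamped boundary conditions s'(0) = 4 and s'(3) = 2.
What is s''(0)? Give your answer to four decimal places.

Write m_i for s''(x_i). With h_i = 1, 1, 1 and divided differences Δ_i = 13, -5, -4, the continuity of s' gives the tridiagonal system
  1·m_0 + 4·m_1 + 1·m_2 = 6(Δ_1 - Δ_0) = -108
  1·m_1 + 4·m_2 + 1·m_3 = 6(Δ_2 - Δ_1) = 6
Clamped end conditions give two more equations: 2h_0·m_0 + h_0·m_1 = 6(Δ_0 - s'(0)) = 54 and h_2·m_2 + 2h_2·m_3 = 6(s'(3) - Δ_2) = 36.
Solving: m_0 = 712/15, m_1 = -614/15, m_2 = 124/15, m_3 = 208/15.

47.4667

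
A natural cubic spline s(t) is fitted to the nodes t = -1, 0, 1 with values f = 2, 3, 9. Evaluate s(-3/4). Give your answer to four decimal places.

With m_i denoting the second derivative at x_i, h_i = 1, 1, and Δ_i = (y_(i+1) − y_i)/h_i = 1, 6:
  1·m_0 + 4·m_1 + 1·m_2 = 6(Δ_1 - Δ_0) = 30
Natural end conditions: m_0 = m_2 = 0.
Solving the tridiagonal system: m_0 = 0, m_1 = 15/2, m_2 = 0.
On [-1, 0], s(t) = 2 - 1/4·(t + 1) + 0·(t + 1)² + 5/4·(t + 1)³.
With (t + 1) = 1/4: s(-3/4) = 501/256.

1.9570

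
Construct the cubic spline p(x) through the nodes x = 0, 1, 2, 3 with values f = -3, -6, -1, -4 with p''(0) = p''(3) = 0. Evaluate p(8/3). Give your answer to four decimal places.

-2.2099

Put M_i = p'' at the i-th knot. Here h = (1, 1, 1) and Δ = (-3, 5, -3), so the interior equations h_(i-1)·M_(i-1) + 2(h_(i-1)+h_i)·M_i + h_i·M_(i+1) = 6(Δ_i − Δ_(i-1)) read
  1·M_0 + 4·M_1 + 1·M_2 = 6(Δ_1 - Δ_0) = 48
  1·M_1 + 4·M_2 + 1·M_3 = 6(Δ_2 - Δ_1) = -48
Natural end conditions: M_0 = M_3 = 0.
Hence M_0 = 0, M_1 = 16, M_2 = -16, M_3 = 0.
On [2, 3], p(x) = -1 + 7/3·(x - 2) - 8·(x - 2)² + 8/3·(x - 2)³.
With (x - 2) = 2/3: p(8/3) = -179/81.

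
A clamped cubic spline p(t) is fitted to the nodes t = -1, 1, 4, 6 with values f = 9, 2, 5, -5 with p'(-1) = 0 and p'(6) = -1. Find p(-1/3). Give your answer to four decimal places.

Let m_i = p''(x_i). Step sizes h_i = 2, 3, 2; slopes of the chords Δ_i = (y_(i+1) - y_i)/h_i = -7/2, 1, -5.
  2·m_0 + 10·m_1 + 3·m_2 = 6(Δ_1 - Δ_0) = 27
  3·m_1 + 10·m_2 + 2·m_3 = 6(Δ_2 - Δ_1) = -36
Clamped end conditions give two more equations: 2h_0·m_0 + h_0·m_1 = 6(Δ_0 - p'(-1)) = -21 and h_2·m_2 + 2h_2·m_3 = 6(p'(6) - Δ_2) = 24.
Forward elimination and back-substitution give m_0 = -275/32, m_1 = 107/16, m_2 = -121/16, m_3 = 313/32.
On [-1, 1], p(t) = 9 + 0·(t + 1) - 275/64·(t + 1)² + 163/128·(t + 1)³.
With (t + 1) = 2/3: p(-1/3) = 1613/216.

7.4676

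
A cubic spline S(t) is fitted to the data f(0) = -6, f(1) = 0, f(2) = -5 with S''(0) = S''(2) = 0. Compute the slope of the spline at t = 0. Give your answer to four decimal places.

8.7500

With m_i denoting the second derivative at x_i, h_i = 1, 1, and Δ_i = (y_(i+1) − y_i)/h_i = 6, -5:
  1·m_0 + 4·m_1 + 1·m_2 = 6(Δ_1 - Δ_0) = -66
Natural end conditions: m_0 = m_2 = 0.
Forward elimination and back-substitution give m_0 = 0, m_1 = -33/2, m_2 = 0.
On [0, 1], S'(t) = b_0 + 2c_0·t + 3d_0·t² with b_0 = Δ_0 - h_0(2m_0 + m_1)/6 = 35/4, c_0 = m_0/2 = 0, d_0 = (m_1 - m_0)/(6h_0) = -11/4. So S'(0) = 35/4.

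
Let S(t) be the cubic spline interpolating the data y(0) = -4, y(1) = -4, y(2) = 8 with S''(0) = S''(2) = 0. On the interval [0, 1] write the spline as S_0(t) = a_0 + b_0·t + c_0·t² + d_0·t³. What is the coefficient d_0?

Put M_i = S'' at the i-th knot. Here h = (1, 1) and Δ = (0, 12), so the interior equations h_(i-1)·M_(i-1) + 2(h_(i-1)+h_i)·M_i + h_i·M_(i+1) = 6(Δ_i − Δ_(i-1)) read
  1·M_0 + 4·M_1 + 1·M_2 = 6(Δ_1 - Δ_0) = 72
Natural end conditions: M_0 = M_2 = 0.
Forward elimination and back-substitution give M_0 = 0, M_1 = 18, M_2 = 0.
On [0, 1], with S_0(t) = a_0 + b_0·t + c_0·t² + d_0·t³: c_0 = M_0/2 = 0, d_0 = (M_1 - M_0)/(6h_0) = 3, b_0 = Δ_0 - h_0(2M_0 + M_1)/6 = -3.

3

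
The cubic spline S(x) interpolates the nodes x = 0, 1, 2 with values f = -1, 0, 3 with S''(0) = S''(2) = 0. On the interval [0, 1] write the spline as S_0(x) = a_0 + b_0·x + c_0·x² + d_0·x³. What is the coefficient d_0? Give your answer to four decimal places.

0.5000

Put m_i = S'' at the i-th knot. Here h = (1, 1) and Δ = (1, 3), so the interior equations h_(i-1)·m_(i-1) + 2(h_(i-1)+h_i)·m_i + h_i·m_(i+1) = 6(Δ_i − Δ_(i-1)) read
  1·m_0 + 4·m_1 + 1·m_2 = 6(Δ_1 - Δ_0) = 12
Natural end conditions: m_0 = m_2 = 0.
Solving the tridiagonal system: m_0 = 0, m_1 = 3, m_2 = 0.
On [0, 1], with S_0(x) = a_0 + b_0·x + c_0·x² + d_0·x³: c_0 = m_0/2 = 0, d_0 = (m_1 - m_0)/(6h_0) = 1/2, b_0 = Δ_0 - h_0(2m_0 + m_1)/6 = 1/2.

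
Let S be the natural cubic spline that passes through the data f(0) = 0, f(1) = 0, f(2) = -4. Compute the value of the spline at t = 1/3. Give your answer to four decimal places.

With σ_i denoting the second derivative at x_i, h_i = 1, 1, and Δ_i = (y_(i+1) − y_i)/h_i = 0, -4:
  1·σ_0 + 4·σ_1 + 1·σ_2 = 6(Δ_1 - Δ_0) = -24
Natural end conditions: σ_0 = σ_2 = 0.
Hence σ_0 = 0, σ_1 = -6, σ_2 = 0.
On [0, 1], S(t) = 0 + 1·t + 0·t² - 1·t³.
With t = 1/3: S(1/3) = 8/27.

0.2963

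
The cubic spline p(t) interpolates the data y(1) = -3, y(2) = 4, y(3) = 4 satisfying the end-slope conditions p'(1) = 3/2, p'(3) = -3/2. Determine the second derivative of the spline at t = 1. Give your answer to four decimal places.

25.5000

Put m_i = p'' at the i-th knot. Here h = (1, 1) and Δ = (7, 0), so the interior equations h_(i-1)·m_(i-1) + 2(h_(i-1)+h_i)·m_i + h_i·m_(i+1) = 6(Δ_i − Δ_(i-1)) read
  1·m_0 + 4·m_1 + 1·m_2 = 6(Δ_1 - Δ_0) = -42
Clamped end conditions give two more equations: 2h_0·m_0 + h_0·m_1 = 6(Δ_0 - p'(1)) = 33 and h_1·m_1 + 2h_1·m_2 = 6(p'(3) - Δ_1) = -9.
Solving: m_0 = 51/2, m_1 = -18, m_2 = 9/2.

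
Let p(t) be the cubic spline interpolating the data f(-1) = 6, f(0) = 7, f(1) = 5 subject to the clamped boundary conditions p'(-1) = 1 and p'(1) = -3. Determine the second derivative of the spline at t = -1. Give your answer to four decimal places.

2.5000

Let M_i = p''(x_i). Step sizes h_i = 1, 1; slopes of the chords Δ_i = (y_(i+1) - y_i)/h_i = 1, -2.
  1·M_0 + 4·M_1 + 1·M_2 = 6(Δ_1 - Δ_0) = -18
Clamped end conditions give two more equations: 2h_0·M_0 + h_0·M_1 = 6(Δ_0 - p'(-1)) = 0 and h_1·M_1 + 2h_1·M_2 = 6(p'(1) - Δ_1) = -6.
Solving: M_0 = 5/2, M_1 = -5, M_2 = -1/2.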